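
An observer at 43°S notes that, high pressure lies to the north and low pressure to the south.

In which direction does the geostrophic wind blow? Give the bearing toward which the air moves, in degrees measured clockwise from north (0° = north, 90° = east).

090°

The pressure-gradient force points toward the south (bearing 180°).
Geostrophic balance: in the Southern Hemisphere the Coriolis force deflects motion to the left, so the geostrophic wind blows 90° to the left of the pressure-gradient force (low pressure on the right).
Rotating 180° by 90° counterclockwise gives 090° — the wind blows toward the east.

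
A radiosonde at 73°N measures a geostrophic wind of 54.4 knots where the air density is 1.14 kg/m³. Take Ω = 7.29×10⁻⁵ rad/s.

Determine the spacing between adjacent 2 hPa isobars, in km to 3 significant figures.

Coriolis parameter at 73°N:
f = 2Ω sin φ = 2 × 7.29×10⁻⁵ × sin 73° = 1.39×10⁻⁴ s⁻¹
Wind speed in SI: 54.4 knots = 28.0 m/s
Geostrophic balance rearranged: |∂P/∂n| = f ρ V_g
|∂P/∂n| = 1.39×10⁻⁴ × 1.14 × 28.0 = 4.45×10⁻³ Pa/m
Isobar spacing: Δn = ΔP/|∂P/∂n| = 200 Pa / 4.45×10⁻³ Pa/m = 44961 m ≈ 45.0 km

45.0 km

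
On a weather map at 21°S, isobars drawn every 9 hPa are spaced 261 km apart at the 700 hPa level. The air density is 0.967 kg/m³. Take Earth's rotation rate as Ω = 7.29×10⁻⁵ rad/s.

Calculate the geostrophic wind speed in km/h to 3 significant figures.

Coriolis parameter at 21°S:
f = 2Ω sin φ = 2 × 7.29×10⁻⁵ × sin 21° = 5.23×10⁻⁵ s⁻¹
Pressure gradient: |∂P/∂n| = 900 Pa / 261000 m = 3.45×10⁻³ Pa/m
Geostrophic balance (pressure-gradient force = Coriolis force):
V_g = (1/(fρ)) |∂P/∂n| = 3.45×10⁻³ / (5.23×10⁻⁵ × 0.967) = 68.2 m/s
Converting: 68.2 m/s × 3.6 = 246 km/h

246 km/h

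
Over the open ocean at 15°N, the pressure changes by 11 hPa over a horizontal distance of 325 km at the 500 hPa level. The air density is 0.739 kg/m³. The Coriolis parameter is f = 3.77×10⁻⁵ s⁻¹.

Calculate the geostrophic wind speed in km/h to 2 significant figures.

Pressure gradient: |∂P/∂n| = 1100 Pa / 325000 m = 3.38×10⁻³ Pa/m
Geostrophic balance (pressure-gradient force = Coriolis force):
V_g = (1/(fρ)) |∂P/∂n| = 3.38×10⁻³ / (3.77×10⁻⁵ × 0.739) = 121 m/s
Converting: 121 m/s × 3.6 = 440 km/h

440 km/h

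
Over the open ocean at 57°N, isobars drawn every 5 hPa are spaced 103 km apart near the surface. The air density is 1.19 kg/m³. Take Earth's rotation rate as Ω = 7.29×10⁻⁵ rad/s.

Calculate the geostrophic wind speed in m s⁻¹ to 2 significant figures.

33 m s⁻¹

Coriolis parameter at 57°N:
f = 2Ω sin φ = 2 × 7.29×10⁻⁵ × sin 57° = 1.22×10⁻⁴ s⁻¹
Pressure gradient: |∂P/∂n| = 500 Pa / 103000 m = 4.85×10⁻³ Pa/m
Geostrophic balance (pressure-gradient force = Coriolis force):
V_g = (1/(fρ)) |∂P/∂n| = 4.85×10⁻³ / (1.22×10⁻⁴ × 1.19) = 33.4 m/s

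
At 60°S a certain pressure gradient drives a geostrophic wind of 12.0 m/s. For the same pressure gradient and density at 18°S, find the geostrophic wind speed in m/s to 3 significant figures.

33.6 m/s

With the same pressure gradient and density, V_g ∝ 1/f ∝ 1/sin φ.
V₂ = V₁ · sin φ₁ / sin φ₂ = 12.0 × sin 60° / sin 18°
V₂ = 12.0 × 0.8660/0.3090 = 33.6 m/s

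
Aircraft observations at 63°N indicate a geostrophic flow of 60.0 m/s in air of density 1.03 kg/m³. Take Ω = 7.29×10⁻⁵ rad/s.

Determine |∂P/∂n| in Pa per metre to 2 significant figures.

Coriolis parameter at 63°N:
f = 2Ω sin φ = 2 × 7.29×10⁻⁵ × sin 63° = 1.30×10⁻⁴ s⁻¹
Geostrophic balance rearranged: |∂P/∂n| = f ρ V_g
|∂P/∂n| = 1.30×10⁻⁴ × 1.03 × 60.0 = 8.03×10⁻³ Pa/m

8.0×10⁻³ Pa/m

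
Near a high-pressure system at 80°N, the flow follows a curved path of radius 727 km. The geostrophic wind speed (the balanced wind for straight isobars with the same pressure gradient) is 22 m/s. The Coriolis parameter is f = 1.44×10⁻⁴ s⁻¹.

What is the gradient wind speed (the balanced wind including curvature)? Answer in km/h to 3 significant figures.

Around a high, pressure-gradient force acts outward with centrifugal, so Coriolis balances both:
fV = (1/ρ)|∂P/∂n| + V²/R  →  V² − fR·V + fR·V_g = 0
With fR = 1.44×10⁻⁴ × 727×10³ m = 105 m/s:
V = [fR − √((fR)² − 4 fR V_g)]/2 = [105 − √(105² − 4×105×22)]/2 = 31.4 m/s
Supergeostrophic (V > V_g = 22 m/s), as expected around a high.
Converting: 31.4 m/s × 3.6 = 113 km/h

113 km/h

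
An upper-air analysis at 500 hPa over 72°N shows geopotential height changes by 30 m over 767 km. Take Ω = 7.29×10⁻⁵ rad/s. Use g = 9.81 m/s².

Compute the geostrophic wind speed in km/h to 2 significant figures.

10.0 km/h

Coriolis parameter at 72°N:
f = 2Ω sin φ = 2 × 7.29×10⁻⁵ × sin 72° = 1.39×10⁻⁴ s⁻¹
Height gradient: |∂Z/∂n| = 30 m / 767000 m = 3.91×10⁻⁵
On a pressure surface, geostrophic balance gives V_g = (g/f)|∂Z/∂n|:
V_g = 9.81 × 3.91×10⁻⁵ / 1.39×10⁻⁴ = 2.77 m/s
Converting: 2.77 m/s × 3.6 = 10.0 km/h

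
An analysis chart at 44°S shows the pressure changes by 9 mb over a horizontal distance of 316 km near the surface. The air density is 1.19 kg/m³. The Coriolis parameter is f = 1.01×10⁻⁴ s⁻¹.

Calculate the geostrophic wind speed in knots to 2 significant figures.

Pressure gradient: |∂P/∂n| = 900 Pa / 316000 m = 2.85×10⁻³ Pa/m
Geostrophic balance (pressure-gradient force = Coriolis force):
V_g = (1/(fρ)) |∂P/∂n| = 2.85×10⁻³ / (1.01×10⁻⁴ × 1.19) = 23.7 m/s
Converting: 23.7 m/s × 1.944 = 46 knots

46 knots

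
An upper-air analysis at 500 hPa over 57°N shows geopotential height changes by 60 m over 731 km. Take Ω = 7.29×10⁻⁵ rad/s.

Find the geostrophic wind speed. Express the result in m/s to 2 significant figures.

Coriolis parameter at 57°N:
f = 2Ω sin φ = 2 × 7.29×10⁻⁵ × sin 57° = 1.22×10⁻⁴ s⁻¹
Height gradient: |∂Z/∂n| = 60 m / 731000 m = 8.21×10⁻⁵
On a pressure surface, geostrophic balance gives V_g = (g/f)|∂Z/∂n|:
V_g = 9.81 × 8.21×10⁻⁵ / 1.22×10⁻⁴ = 6.58 m/s

6.6 m/s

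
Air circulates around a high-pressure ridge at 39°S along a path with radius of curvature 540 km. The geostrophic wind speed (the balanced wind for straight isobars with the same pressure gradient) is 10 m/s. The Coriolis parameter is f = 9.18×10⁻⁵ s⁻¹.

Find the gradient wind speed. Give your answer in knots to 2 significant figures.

27 knots

Around a high, pressure-gradient force acts outward with centrifugal, so Coriolis balances both:
fV = (1/ρ)|∂P/∂n| + V²/R  →  V² − fR·V + fR·V_g = 0
With fR = 9.18×10⁻⁵ × 540×10³ m = 49.6 m/s:
V = [fR − √((fR)² − 4 fR V_g)]/2 = [49.6 − √(49.6² − 4×49.6×10)]/2 = 13.9 m/s
Supergeostrophic (V > V_g = 10 m/s), as expected around a high.
Converting: 13.9 m/s × 1.944 = 27 knots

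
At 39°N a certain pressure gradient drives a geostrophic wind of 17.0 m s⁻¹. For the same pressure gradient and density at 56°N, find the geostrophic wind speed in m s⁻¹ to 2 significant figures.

With the same pressure gradient and density, V_g ∝ 1/f ∝ 1/sin φ.
V₂ = V₁ · sin φ₁ / sin φ₂ = 17.0 × sin 39° / sin 56°
V₂ = 17.0 × 0.6293/0.8290 = 13 m s⁻¹

13 m s⁻¹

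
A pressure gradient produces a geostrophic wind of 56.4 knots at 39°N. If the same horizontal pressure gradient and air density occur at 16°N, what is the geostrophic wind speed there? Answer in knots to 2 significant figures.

130 knots

With the same pressure gradient and density, V_g ∝ 1/f ∝ 1/sin φ.
V₂ = V₁ · sin φ₁ / sin φ₂ = 56.4 × sin 39° / sin 16°
V₂ = 56.4 × 0.6293/0.2756 = 130 knots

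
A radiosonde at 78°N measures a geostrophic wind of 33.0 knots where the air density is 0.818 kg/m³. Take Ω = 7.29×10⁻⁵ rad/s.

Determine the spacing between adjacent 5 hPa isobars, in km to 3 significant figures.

Coriolis parameter at 78°N:
f = 2Ω sin φ = 2 × 7.29×10⁻⁵ × sin 78° = 1.43×10⁻⁴ s⁻¹
Wind speed in SI: 33.0 knots = 17.0 m/s
Geostrophic balance rearranged: |∂P/∂n| = f ρ V_g
|∂P/∂n| = 1.43×10⁻⁴ × 0.818 × 17.0 = 1.98×10⁻³ Pa/m
Isobar spacing: Δn = ΔP/|∂P/∂n| = 500 Pa / 1.98×10⁻³ Pa/m = 252466 m ≈ 252 km

252 km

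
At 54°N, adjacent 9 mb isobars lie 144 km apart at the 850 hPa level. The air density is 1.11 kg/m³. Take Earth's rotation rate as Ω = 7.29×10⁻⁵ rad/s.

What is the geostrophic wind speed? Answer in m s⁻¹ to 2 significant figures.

Coriolis parameter at 54°N:
f = 2Ω sin φ = 2 × 7.29×10⁻⁵ × sin 54° = 1.18×10⁻⁴ s⁻¹
Pressure gradient: |∂P/∂n| = 900 Pa / 144000 m = 6.25×10⁻³ Pa/m
Geostrophic balance (pressure-gradient force = Coriolis force):
V_g = (1/(fρ)) |∂P/∂n| = 6.25×10⁻³ / (1.18×10⁻⁴ × 1.11) = 47.7 m/s

48 m s⁻¹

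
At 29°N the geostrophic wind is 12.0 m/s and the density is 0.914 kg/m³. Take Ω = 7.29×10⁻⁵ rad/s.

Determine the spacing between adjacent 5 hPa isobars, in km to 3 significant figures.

645 km

Coriolis parameter at 29°N:
f = 2Ω sin φ = 2 × 7.29×10⁻⁵ × sin 29° = 7.07×10⁻⁵ s⁻¹
Geostrophic balance rearranged: |∂P/∂n| = f ρ V_g
|∂P/∂n| = 7.07×10⁻⁵ × 0.914 × 12.0 = 7.75×10⁻⁴ Pa/m
Isobar spacing: Δn = ΔP/|∂P/∂n| = 500 Pa / 7.75×10⁻⁴ Pa/m = 644932 m ≈ 645 km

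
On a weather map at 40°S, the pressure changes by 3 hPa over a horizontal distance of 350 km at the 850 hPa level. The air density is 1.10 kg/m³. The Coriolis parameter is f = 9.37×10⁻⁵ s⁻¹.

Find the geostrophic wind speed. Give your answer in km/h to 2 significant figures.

30 km/h

Pressure gradient: |∂P/∂n| = 300 Pa / 350000 m = 8.57×10⁻⁴ Pa/m
Geostrophic balance (pressure-gradient force = Coriolis force):
V_g = (1/(fρ)) |∂P/∂n| = 8.57×10⁻⁴ / (9.37×10⁻⁵ × 1.10) = 8.32 m/s
Converting: 8.32 m/s × 3.6 = 30 km/h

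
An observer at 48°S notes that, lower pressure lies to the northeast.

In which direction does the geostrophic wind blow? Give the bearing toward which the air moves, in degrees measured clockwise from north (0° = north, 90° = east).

315°

The pressure-gradient force points toward the northeast (bearing 045°).
Geostrophic balance: in the Southern Hemisphere the Coriolis force deflects motion to the left, so the geostrophic wind blows 90° to the left of the pressure-gradient force (low pressure on the right).
Rotating 045° by 90° counterclockwise gives 315° — the wind blows toward the northwest.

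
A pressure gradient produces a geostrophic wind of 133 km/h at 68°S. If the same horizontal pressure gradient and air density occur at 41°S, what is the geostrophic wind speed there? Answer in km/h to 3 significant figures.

188 km/h

With the same pressure gradient and density, V_g ∝ 1/f ∝ 1/sin φ.
V₂ = V₁ · sin φ₁ / sin φ₂ = 133 × sin 68° / sin 41°
V₂ = 133 × 0.9272/0.6561 = 188 km/h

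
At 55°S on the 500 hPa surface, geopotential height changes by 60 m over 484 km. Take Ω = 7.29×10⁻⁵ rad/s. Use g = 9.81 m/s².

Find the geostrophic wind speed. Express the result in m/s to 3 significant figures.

Coriolis parameter at 55°S:
f = 2Ω sin φ = 2 × 7.29×10⁻⁵ × sin 55° = 1.19×10⁻⁴ s⁻¹
Height gradient: |∂Z/∂n| = 60 m / 484000 m = 1.24×10⁻⁴
On a pressure surface, geostrophic balance gives V_g = (g/f)|∂Z/∂n|:
V_g = 9.81 × 1.24×10⁻⁴ / 1.19×10⁻⁴ = 10.2 m/s

10.2 m/s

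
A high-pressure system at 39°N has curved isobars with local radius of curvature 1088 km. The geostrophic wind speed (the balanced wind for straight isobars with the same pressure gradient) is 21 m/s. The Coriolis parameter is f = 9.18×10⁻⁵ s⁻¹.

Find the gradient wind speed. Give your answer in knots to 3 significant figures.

58.4 knots

Around a high, pressure-gradient force acts outward with centrifugal, so Coriolis balances both:
fV = (1/ρ)|∂P/∂n| + V²/R  →  V² − fR·V + fR·V_g = 0
With fR = 9.18×10⁻⁵ × 1088×10³ m = 99.9 m/s:
V = [fR − √((fR)² − 4 fR V_g)]/2 = [99.9 − √(99.9² − 4×99.9×21)]/2 = 30 m/s
Supergeostrophic (V > V_g = 21 m/s), as expected around a high.
Converting: 30 m/s × 1.944 = 58.4 knots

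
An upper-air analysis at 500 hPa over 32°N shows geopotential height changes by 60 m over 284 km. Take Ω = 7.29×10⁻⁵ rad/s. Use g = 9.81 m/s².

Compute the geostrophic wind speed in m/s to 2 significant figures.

Coriolis parameter at 32°N:
f = 2Ω sin φ = 2 × 7.29×10⁻⁵ × sin 32° = 7.73×10⁻⁵ s⁻¹
Height gradient: |∂Z/∂n| = 60 m / 284000 m = 2.11×10⁻⁴
On a pressure surface, geostrophic balance gives V_g = (g/f)|∂Z/∂n|:
V_g = 9.81 × 2.11×10⁻⁴ / 7.73×10⁻⁵ = 26.8 m/s

27 m/s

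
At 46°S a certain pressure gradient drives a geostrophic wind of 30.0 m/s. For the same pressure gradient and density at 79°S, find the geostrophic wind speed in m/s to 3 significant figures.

With the same pressure gradient and density, V_g ∝ 1/f ∝ 1/sin φ.
V₂ = V₁ · sin φ₁ / sin φ₂ = 30.0 × sin 46° / sin 79°
V₂ = 30.0 × 0.7193/0.9816 = 22.0 m/s

22.0 m/s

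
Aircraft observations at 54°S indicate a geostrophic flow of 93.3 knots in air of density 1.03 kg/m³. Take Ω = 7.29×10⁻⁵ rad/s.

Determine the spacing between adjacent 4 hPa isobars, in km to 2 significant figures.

69 km

Coriolis parameter at 54°S:
f = 2Ω sin φ = 2 × 7.29×10⁻⁵ × sin 54° = 1.18×10⁻⁴ s⁻¹
Wind speed in SI: 93.3 knots = 48.0 m/s
Geostrophic balance rearranged: |∂P/∂n| = f ρ V_g
|∂P/∂n| = 1.18×10⁻⁴ × 1.03 × 48.0 = 5.83×10⁻³ Pa/m
Isobar spacing: Δn = ΔP/|∂P/∂n| = 400 Pa / 5.83×10⁻³ Pa/m = 68594 m ≈ 69 km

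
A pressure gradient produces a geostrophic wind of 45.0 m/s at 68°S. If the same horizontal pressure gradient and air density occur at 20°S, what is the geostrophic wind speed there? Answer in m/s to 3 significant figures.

With the same pressure gradient and density, V_g ∝ 1/f ∝ 1/sin φ.
V₂ = V₁ · sin φ₁ / sin φ₂ = 45.0 × sin 68° / sin 20°
V₂ = 45.0 × 0.9272/0.3420 = 122 m/s

122 m/s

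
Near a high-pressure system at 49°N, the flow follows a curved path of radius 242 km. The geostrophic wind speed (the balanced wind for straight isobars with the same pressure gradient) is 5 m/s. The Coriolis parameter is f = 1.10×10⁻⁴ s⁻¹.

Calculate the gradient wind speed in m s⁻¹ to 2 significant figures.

6.7 m s⁻¹

Around a high, pressure-gradient force acts outward with centrifugal, so Coriolis balances both:
fV = (1/ρ)|∂P/∂n| + V²/R  →  V² − fR·V + fR·V_g = 0
With fR = 1.10×10⁻⁴ × 242×10³ m = 26.6 m/s:
V = [fR − √((fR)² − 4 fR V_g)]/2 = [26.6 − √(26.6² − 4×26.6×5)]/2 = 6.67 m/s
Supergeostrophic (V > V_g = 5 m/s), as expected around a high.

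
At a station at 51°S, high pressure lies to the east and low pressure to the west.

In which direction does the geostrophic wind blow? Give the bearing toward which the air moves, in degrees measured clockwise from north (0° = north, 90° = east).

The pressure-gradient force points toward the west (bearing 270°).
Geostrophic balance: in the Southern Hemisphere the Coriolis force deflects motion to the left, so the geostrophic wind blows 90° to the left of the pressure-gradient force (low pressure on the right).
Rotating 270° by 90° counterclockwise gives 180° — the wind blows toward the south.

180°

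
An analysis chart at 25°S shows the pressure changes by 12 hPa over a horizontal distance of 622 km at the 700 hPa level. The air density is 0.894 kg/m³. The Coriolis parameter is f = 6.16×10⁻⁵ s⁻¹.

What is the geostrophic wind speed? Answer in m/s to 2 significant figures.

Pressure gradient: |∂P/∂n| = 1200 Pa / 622000 m = 1.93×10⁻³ Pa/m
Geostrophic balance (pressure-gradient force = Coriolis force):
V_g = (1/(fρ)) |∂P/∂n| = 1.93×10⁻³ / (6.16×10⁻⁵ × 0.894) = 35.0 m/s

35 m/s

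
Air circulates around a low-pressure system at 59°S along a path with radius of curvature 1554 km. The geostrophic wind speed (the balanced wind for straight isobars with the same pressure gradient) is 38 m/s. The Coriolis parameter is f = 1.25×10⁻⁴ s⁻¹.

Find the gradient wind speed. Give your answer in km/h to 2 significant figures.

120 km/h

Around a low, centrifugal force acts outward with Coriolis, so pressure-gradient force balances both:
(1/ρ)|∂P/∂n| = fV + V²/R  →  V² + fR·V − fR·V_g = 0
With fR = 1.25×10⁻⁴ × 1554×10³ m = 194 m/s:
V = [−fR + √((fR)² + 4 fR V_g)]/2 = [−194 + √(194² + 4×194×38)]/2 = 32.5 m/s
Subgeostrophic (V < V_g = 38 m/s), as expected around a low.
Converting: 32.5 m/s × 3.6 = 120 km/h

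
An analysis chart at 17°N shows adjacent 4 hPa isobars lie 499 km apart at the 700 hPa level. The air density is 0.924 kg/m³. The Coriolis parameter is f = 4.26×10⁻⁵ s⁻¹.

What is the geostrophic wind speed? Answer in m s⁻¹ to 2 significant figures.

20 m s⁻¹

Pressure gradient: |∂P/∂n| = 400 Pa / 499000 m = 8.02×10⁻⁴ Pa/m
Geostrophic balance (pressure-gradient force = Coriolis force):
V_g = (1/(fρ)) |∂P/∂n| = 8.02×10⁻⁴ / (4.26×10⁻⁵ × 0.924) = 20.4 m/s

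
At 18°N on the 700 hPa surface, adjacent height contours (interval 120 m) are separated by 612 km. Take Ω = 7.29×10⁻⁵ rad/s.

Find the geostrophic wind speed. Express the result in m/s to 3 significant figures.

Coriolis parameter at 18°N:
f = 2Ω sin φ = 2 × 7.29×10⁻⁵ × sin 18° = 4.51×10⁻⁵ s⁻¹
Height gradient: |∂Z/∂n| = 120 m / 612000 m = 1.96×10⁻⁴
On a pressure surface, geostrophic balance gives V_g = (g/f)|∂Z/∂n|:
V_g = 9.81 × 1.96×10⁻⁴ / 4.51×10⁻⁵ = 42.7 m/s

42.7 m/s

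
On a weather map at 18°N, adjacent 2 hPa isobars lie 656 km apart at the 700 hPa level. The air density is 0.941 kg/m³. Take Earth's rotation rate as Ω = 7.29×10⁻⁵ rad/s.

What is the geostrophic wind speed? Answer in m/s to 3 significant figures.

7.19 m/s

Coriolis parameter at 18°N:
f = 2Ω sin φ = 2 × 7.29×10⁻⁵ × sin 18° = 4.51×10⁻⁵ s⁻¹
Pressure gradient: |∂P/∂n| = 200 Pa / 656000 m = 3.05×10⁻⁴ Pa/m
Geostrophic balance (pressure-gradient force = Coriolis force):
V_g = (1/(fρ)) |∂P/∂n| = 3.05×10⁻⁴ / (4.51×10⁻⁵ × 0.941) = 7.19 m/s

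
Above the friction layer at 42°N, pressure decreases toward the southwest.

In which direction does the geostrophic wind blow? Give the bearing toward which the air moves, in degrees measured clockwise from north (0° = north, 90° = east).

The pressure-gradient force points toward the southwest (bearing 225°).
Geostrophic balance: in the Northern Hemisphere the Coriolis force deflects motion to the right, so the geostrophic wind blows 90° to the right of the pressure-gradient force (low pressure on the left).
Rotating 225° by 90° clockwise gives 315° — the wind blows toward the northwest.

315°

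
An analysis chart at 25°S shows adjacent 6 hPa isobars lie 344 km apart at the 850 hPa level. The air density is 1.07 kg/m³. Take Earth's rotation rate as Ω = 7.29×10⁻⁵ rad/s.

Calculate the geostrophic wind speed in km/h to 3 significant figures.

95.2 km/h

Coriolis parameter at 25°S:
f = 2Ω sin φ = 2 × 7.29×10⁻⁵ × sin 25° = 6.16×10⁻⁵ s⁻¹
Pressure gradient: |∂P/∂n| = 600 Pa / 344000 m = 1.74×10⁻³ Pa/m
Geostrophic balance (pressure-gradient force = Coriolis force):
V_g = (1/(fρ)) |∂P/∂n| = 1.74×10⁻³ / (6.16×10⁻⁵ × 1.07) = 26.5 m/s
Converting: 26.5 m/s × 3.6 = 95.2 km/h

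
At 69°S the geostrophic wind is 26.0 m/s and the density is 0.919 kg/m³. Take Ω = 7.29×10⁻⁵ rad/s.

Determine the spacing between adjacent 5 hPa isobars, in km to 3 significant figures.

154 km

Coriolis parameter at 69°S:
f = 2Ω sin φ = 2 × 7.29×10⁻⁵ × sin 69° = 1.36×10⁻⁴ s⁻¹
Geostrophic balance rearranged: |∂P/∂n| = f ρ V_g
|∂P/∂n| = 1.36×10⁻⁴ × 0.919 × 26.0 = 3.25×10⁻³ Pa/m
Isobar spacing: Δn = ΔP/|∂P/∂n| = 500 Pa / 3.25×10⁻³ Pa/m = 153735 m ≈ 154 km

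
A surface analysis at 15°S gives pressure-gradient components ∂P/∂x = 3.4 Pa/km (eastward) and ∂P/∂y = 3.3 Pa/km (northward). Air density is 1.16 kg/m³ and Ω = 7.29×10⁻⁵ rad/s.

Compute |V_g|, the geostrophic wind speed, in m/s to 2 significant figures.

110 m/s

Coriolis parameter at 15°S:
f = 2Ω sin φ = 2 × 7.29×10⁻⁵ × sin 15° = 3.77×10⁻⁵ s⁻¹
In the Southern Hemisphere f is negative: f = −3.77×10⁻⁵ s⁻¹.
Component geostrophic relations (x east, y north):
u_g = −(1/(fρ)) ∂P/∂y,  v_g = (1/(fρ)) ∂P/∂x
u_g = −(3.3×10⁻³)/(−3.77×10⁻⁵ × 1.16) = 75.4 m/s;  v_g = (3.4×10⁻³)/(−3.77×10⁻⁵ × 1.16) = −77.7 m/s
|V_g| = √(u_g² + v_g²) = 108 m/s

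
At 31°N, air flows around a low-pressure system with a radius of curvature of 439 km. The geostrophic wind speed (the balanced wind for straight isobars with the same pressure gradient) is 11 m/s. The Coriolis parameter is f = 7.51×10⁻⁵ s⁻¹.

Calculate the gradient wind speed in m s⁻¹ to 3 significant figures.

8.70 m s⁻¹

Around a low, centrifugal force acts outward with Coriolis, so pressure-gradient force balances both:
(1/ρ)|∂P/∂n| = fV + V²/R  →  V² + fR·V − fR·V_g = 0
With fR = 7.51×10⁻⁵ × 439×10³ m = 33.0 m/s:
V = [−fR + √((fR)² + 4 fR V_g)]/2 = [−33.0 + √(33.0² + 4×33.0×11)]/2 = 8.7 m/s
Subgeostrophic (V < V_g = 11 m/s), as expected around a low.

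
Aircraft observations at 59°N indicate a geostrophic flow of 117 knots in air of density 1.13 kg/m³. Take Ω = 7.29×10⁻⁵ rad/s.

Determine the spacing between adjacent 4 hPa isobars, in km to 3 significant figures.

Coriolis parameter at 59°N:
f = 2Ω sin φ = 2 × 7.29×10⁻⁵ × sin 59° = 1.25×10⁻⁴ s⁻¹
Wind speed in SI: 117 knots = 60.2 m/s
Geostrophic balance rearranged: |∂P/∂n| = f ρ V_g
|∂P/∂n| = 1.25×10⁻⁴ × 1.13 × 60.2 = 8.50×10⁻³ Pa/m
Isobar spacing: Δn = ΔP/|∂P/∂n| = 400 Pa / 8.50×10⁻³ Pa/m = 47058 m ≈ 47.1 km

47.1 km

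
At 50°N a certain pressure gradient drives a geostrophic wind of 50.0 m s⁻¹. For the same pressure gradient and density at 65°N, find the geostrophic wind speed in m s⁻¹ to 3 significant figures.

With the same pressure gradient and density, V_g ∝ 1/f ∝ 1/sin φ.
V₂ = V₁ · sin φ₁ / sin φ₂ = 50.0 × sin 50° / sin 65°
V₂ = 50.0 × 0.7660/0.9063 = 42.3 m s⁻¹

42.3 m s⁻¹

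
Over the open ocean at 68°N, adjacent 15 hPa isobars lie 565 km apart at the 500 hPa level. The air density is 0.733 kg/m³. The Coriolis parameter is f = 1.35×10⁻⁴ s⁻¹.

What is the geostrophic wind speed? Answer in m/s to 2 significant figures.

27 m/s

Pressure gradient: |∂P/∂n| = 1500 Pa / 565000 m = 2.65×10⁻³ Pa/m
Geostrophic balance (pressure-gradient force = Coriolis force):
V_g = (1/(fρ)) |∂P/∂n| = 2.65×10⁻³ / (1.35×10⁻⁴ × 0.733) = 26.8 m/s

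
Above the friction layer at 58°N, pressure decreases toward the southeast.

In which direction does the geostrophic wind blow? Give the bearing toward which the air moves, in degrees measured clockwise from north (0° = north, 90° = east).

225°

The pressure-gradient force points toward the southeast (bearing 135°).
Geostrophic balance: in the Northern Hemisphere the Coriolis force deflects motion to the right, so the geostrophic wind blows 90° to the right of the pressure-gradient force (low pressure on the left).
Rotating 135° by 90° clockwise gives 225° — the wind blows toward the southwest.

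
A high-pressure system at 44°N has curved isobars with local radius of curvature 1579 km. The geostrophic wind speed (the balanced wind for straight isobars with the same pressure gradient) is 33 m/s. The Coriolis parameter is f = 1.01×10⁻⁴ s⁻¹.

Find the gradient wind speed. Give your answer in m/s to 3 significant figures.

Around a high, pressure-gradient force acts outward with centrifugal, so Coriolis balances both:
fV = (1/ρ)|∂P/∂n| + V²/R  →  V² − fR·V + fR·V_g = 0
With fR = 1.01×10⁻⁴ × 1579×10³ m = 159 m/s:
V = [fR − √((fR)² − 4 fR V_g)]/2 = [159 − √(159² − 4×159×33)]/2 = 46.6 m/s
Supergeostrophic (V > V_g = 33 m/s), as expected around a high.

46.6 m/s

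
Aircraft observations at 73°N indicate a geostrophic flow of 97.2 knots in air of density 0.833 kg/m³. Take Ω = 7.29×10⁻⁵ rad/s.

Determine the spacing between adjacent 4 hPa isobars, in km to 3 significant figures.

68.9 km

Coriolis parameter at 73°N:
f = 2Ω sin φ = 2 × 7.29×10⁻⁵ × sin 73° = 1.39×10⁻⁴ s⁻¹
Wind speed in SI: 97.2 knots = 50.0 m/s
Geostrophic balance rearranged: |∂P/∂n| = f ρ V_g
|∂P/∂n| = 1.39×10⁻⁴ × 0.833 × 50.0 = 5.81×10⁻³ Pa/m
Isobar spacing: Δn = ΔP/|∂P/∂n| = 400 Pa / 5.81×10⁻³ Pa/m = 68874 m ≈ 68.9 km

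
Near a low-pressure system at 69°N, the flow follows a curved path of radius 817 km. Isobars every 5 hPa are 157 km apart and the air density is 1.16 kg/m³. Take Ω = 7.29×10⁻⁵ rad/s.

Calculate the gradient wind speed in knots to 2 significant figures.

34 knots

Coriolis parameter at 69°N:
f = 2Ω sin φ = 2 × 7.29×10⁻⁵ × sin 69° = 1.36×10⁻⁴ s⁻¹
Pressure gradient: |∂P/∂n| = 500 Pa / 157000 m = 3.18×10⁻³ Pa/m
Geostrophic speed: V_g = |∂P/∂n|/(fρ) = 3.18×10⁻³/(1.36×10⁻⁴ × 1.16) = 20.2 m/s
Around a low, centrifugal force acts outward with Coriolis, so pressure-gradient force balances both:
(1/ρ)|∂P/∂n| = fV + V²/R  →  V² + fR·V − fR·V_g = 0
With fR = 1.36×10⁻⁴ × 817×10³ m = 111 m/s:
V = [−fR + √((fR)² + 4 fR V_g)]/2 = [−111 + √(111² + 4×111×20.2)]/2 = 17.4 m/s
Subgeostrophic (V < V_g = 20.2 m/s), as expected around a low.
Converting: 17.4 m/s × 1.944 = 34 knots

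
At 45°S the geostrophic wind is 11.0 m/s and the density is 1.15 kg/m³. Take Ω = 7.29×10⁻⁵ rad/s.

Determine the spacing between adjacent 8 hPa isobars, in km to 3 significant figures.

Coriolis parameter at 45°S:
f = 2Ω sin φ = 2 × 7.29×10⁻⁵ × sin 45° = 1.03×10⁻⁴ s⁻¹
Geostrophic balance rearranged: |∂P/∂n| = f ρ V_g
|∂P/∂n| = 1.03×10⁻⁴ × 1.15 × 11.0 = 1.30×10⁻³ Pa/m
Isobar spacing: Δn = ΔP/|∂P/∂n| = 800 Pa / 1.30×10⁻³ Pa/m = 613419 m ≈ 613 km

613 km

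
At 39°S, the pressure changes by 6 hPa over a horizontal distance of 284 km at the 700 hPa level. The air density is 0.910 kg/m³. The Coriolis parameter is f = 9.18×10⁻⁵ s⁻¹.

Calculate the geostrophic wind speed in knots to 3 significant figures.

Pressure gradient: |∂P/∂n| = 600 Pa / 284000 m = 2.11×10⁻³ Pa/m
Geostrophic balance (pressure-gradient force = Coriolis force):
V_g = (1/(fρ)) |∂P/∂n| = 2.11×10⁻³ / (9.18×10⁻⁵ × 0.910) = 25.3 m/s
Converting: 25.3 m/s × 1.944 = 49.2 knots

49.2 knots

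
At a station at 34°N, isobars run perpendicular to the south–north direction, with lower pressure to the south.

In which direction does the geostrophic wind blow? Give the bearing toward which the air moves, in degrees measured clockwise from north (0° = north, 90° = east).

270°

The pressure-gradient force points toward the south (bearing 180°).
Geostrophic balance: in the Northern Hemisphere the Coriolis force deflects motion to the right, so the geostrophic wind blows 90° to the right of the pressure-gradient force (low pressure on the left).
Rotating 180° by 90° clockwise gives 270° — the wind blows toward the west.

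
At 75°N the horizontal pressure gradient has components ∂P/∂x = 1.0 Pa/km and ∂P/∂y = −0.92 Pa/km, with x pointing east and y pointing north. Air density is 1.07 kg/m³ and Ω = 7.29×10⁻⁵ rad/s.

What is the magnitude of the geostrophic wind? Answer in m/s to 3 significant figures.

Coriolis parameter at 75°N:
f = 2Ω sin φ = 2 × 7.29×10⁻⁵ × sin 75° = 1.41×10⁻⁴ s⁻¹
Component geostrophic relations (x east, y north):
u_g = −(1/(fρ)) ∂P/∂y,  v_g = (1/(fρ)) ∂P/∂x
u_g = −(−0.92×10⁻³)/(1.41×10⁻⁴ × 1.07) = 6.11 m/s;  v_g = (1.0×10⁻³)/(1.41×10⁻⁴ × 1.07) = 6.64 m/s
|V_g| = √(u_g² + v_g²) = 9.02 m/s

9.02 m/s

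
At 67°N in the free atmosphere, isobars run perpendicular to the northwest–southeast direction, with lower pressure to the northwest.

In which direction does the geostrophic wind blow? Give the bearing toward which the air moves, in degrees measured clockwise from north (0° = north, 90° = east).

The pressure-gradient force points toward the northwest (bearing 315°).
Geostrophic balance: in the Northern Hemisphere the Coriolis force deflects motion to the right, so the geostrophic wind blows 90° to the right of the pressure-gradient force (low pressure on the left).
Rotating 315° by 90° clockwise gives 045° — the wind blows toward the northeast.

045°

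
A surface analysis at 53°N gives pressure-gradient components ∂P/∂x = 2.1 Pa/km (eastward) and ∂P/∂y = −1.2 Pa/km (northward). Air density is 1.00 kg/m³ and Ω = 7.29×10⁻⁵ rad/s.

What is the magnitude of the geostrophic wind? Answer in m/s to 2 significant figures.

Coriolis parameter at 53°N:
f = 2Ω sin φ = 2 × 7.29×10⁻⁵ × sin 53° = 1.16×10⁻⁴ s⁻¹
Component geostrophic relations (x east, y north):
u_g = −(1/(fρ)) ∂P/∂y,  v_g = (1/(fρ)) ∂P/∂x
u_g = −(−1.2×10⁻³)/(1.16×10⁻⁴ × 1.00) = 10.3 m/s;  v_g = (2.1×10⁻³)/(1.16×10⁻⁴ × 1.00) = 18.0 m/s
|V_g| = √(u_g² + v_g²) = 20.8 m/s

21 m/s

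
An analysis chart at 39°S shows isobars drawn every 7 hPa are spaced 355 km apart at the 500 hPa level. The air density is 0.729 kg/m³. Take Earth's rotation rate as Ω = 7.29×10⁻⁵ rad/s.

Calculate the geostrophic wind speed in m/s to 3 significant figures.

Coriolis parameter at 39°S:
f = 2Ω sin φ = 2 × 7.29×10⁻⁵ × sin 39° = 9.18×10⁻⁵ s⁻¹
Pressure gradient: |∂P/∂n| = 700 Pa / 355000 m = 1.97×10⁻³ Pa/m
Geostrophic balance (pressure-gradient force = Coriolis force):
V_g = (1/(fρ)) |∂P/∂n| = 1.97×10⁻³ / (9.18×10⁻⁵ × 0.729) = 29.5 m/s

29.5 m/s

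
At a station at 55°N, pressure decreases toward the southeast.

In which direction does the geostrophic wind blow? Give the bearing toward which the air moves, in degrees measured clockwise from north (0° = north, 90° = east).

225°

The pressure-gradient force points toward the southeast (bearing 135°).
Geostrophic balance: in the Northern Hemisphere the Coriolis force deflects motion to the right, so the geostrophic wind blows 90° to the right of the pressure-gradient force (low pressure on the left).
Rotating 135° by 90° clockwise gives 225° — the wind blows toward the southwest.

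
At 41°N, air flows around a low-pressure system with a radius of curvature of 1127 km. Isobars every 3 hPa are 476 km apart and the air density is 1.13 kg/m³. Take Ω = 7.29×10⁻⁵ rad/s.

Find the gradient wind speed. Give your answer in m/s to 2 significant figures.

5.5 m/s

Coriolis parameter at 41°N:
f = 2Ω sin φ = 2 × 7.29×10⁻⁵ × sin 41° = 9.57×10⁻⁵ s⁻¹
Pressure gradient: |∂P/∂n| = 300 Pa / 476000 m = 6.30×10⁻⁴ Pa/m
Geostrophic speed: V_g = |∂P/∂n|/(fρ) = 6.30×10⁻⁴/(9.57×10⁻⁵ × 1.13) = 5.83 m/s
Around a low, centrifugal force acts outward with Coriolis, so pressure-gradient force balances both:
(1/ρ)|∂P/∂n| = fV + V²/R  →  V² + fR·V − fR·V_g = 0
With fR = 9.57×10⁻⁵ × 1127×10³ m = 108 m/s:
V = [−fR + √((fR)² + 4 fR V_g)]/2 = [−108 + √(108² + 4×108×5.83)]/2 = 5.55 m/s
Subgeostrophic (V < V_g = 5.83 m/s), as expected around a low.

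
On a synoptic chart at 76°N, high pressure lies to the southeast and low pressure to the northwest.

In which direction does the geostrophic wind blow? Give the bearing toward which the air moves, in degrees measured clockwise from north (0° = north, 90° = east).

The pressure-gradient force points toward the northwest (bearing 315°).
Geostrophic balance: in the Northern Hemisphere the Coriolis force deflects motion to the right, so the geostrophic wind blows 90° to the right of the pressure-gradient force (low pressure on the left).
Rotating 315° by 90° clockwise gives 045° — the wind blows toward the northeast.

045°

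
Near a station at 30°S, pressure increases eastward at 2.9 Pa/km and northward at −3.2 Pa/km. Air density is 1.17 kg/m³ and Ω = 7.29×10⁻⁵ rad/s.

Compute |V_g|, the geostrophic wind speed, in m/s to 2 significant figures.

51 m/s

Coriolis parameter at 30°S:
f = 2Ω sin φ = 2 × 7.29×10⁻⁵ × sin 30° = 7.29×10⁻⁵ s⁻¹
In the Southern Hemisphere f is negative: f = −7.29×10⁻⁵ s⁻¹.
Component geostrophic relations (x east, y north):
u_g = −(1/(fρ)) ∂P/∂y,  v_g = (1/(fρ)) ∂P/∂x
u_g = −(−3.2×10⁻³)/(−7.29×10⁻⁵ × 1.17) = −37.5 m/s;  v_g = (2.9×10⁻³)/(−7.29×10⁻⁵ × 1.17) = −34.0 m/s
|V_g| = √(u_g² + v_g²) = 50.6 m/s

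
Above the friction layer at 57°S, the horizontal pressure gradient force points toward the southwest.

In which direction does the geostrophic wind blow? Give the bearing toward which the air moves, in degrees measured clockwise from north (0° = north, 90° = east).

135°

The pressure-gradient force points toward the southwest (bearing 225°).
Geostrophic balance: in the Southern Hemisphere the Coriolis force deflects motion to the left, so the geostrophic wind blows 90° to the left of the pressure-gradient force (low pressure on the right).
Rotating 225° by 90° counterclockwise gives 135° — the wind blows toward the southeast.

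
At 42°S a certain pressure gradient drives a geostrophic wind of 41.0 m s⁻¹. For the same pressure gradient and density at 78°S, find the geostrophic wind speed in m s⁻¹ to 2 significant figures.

With the same pressure gradient and density, V_g ∝ 1/f ∝ 1/sin φ.
V₂ = V₁ · sin φ₁ / sin φ₂ = 41.0 × sin 42° / sin 78°
V₂ = 41.0 × 0.6691/0.9781 = 28 m s⁻¹

28 m s⁻¹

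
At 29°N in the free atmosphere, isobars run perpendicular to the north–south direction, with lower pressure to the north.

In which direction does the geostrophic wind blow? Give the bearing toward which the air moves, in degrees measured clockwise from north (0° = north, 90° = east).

The pressure-gradient force points toward the north (bearing 000°).
Geostrophic balance: in the Northern Hemisphere the Coriolis force deflects motion to the right, so the geostrophic wind blows 90° to the right of the pressure-gradient force (low pressure on the left).
Rotating 000° by 90° clockwise gives 090° — the wind blows toward the east.

090°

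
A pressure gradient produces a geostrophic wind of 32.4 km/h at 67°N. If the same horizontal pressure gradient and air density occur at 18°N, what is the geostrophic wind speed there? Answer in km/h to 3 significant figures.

96.5 km/h

With the same pressure gradient and density, V_g ∝ 1/f ∝ 1/sin φ.
V₂ = V₁ · sin φ₁ / sin φ₂ = 32.4 × sin 67° / sin 18°
V₂ = 32.4 × 0.9205/0.3090 = 96.5 km/h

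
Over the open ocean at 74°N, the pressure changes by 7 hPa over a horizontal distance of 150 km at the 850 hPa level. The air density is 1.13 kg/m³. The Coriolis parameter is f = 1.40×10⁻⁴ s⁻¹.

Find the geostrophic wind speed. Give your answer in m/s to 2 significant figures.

Pressure gradient: |∂P/∂n| = 700 Pa / 150000 m = 4.67×10⁻³ Pa/m
Geostrophic balance (pressure-gradient force = Coriolis force):
V_g = (1/(fρ)) |∂P/∂n| = 4.67×10⁻³ / (1.40×10⁻⁴ × 1.13) = 29.5 m/s

29 m/s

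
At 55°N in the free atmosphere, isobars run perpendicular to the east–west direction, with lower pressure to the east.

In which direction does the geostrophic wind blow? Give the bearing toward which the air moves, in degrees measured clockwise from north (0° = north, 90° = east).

The pressure-gradient force points toward the east (bearing 090°).
Geostrophic balance: in the Northern Hemisphere the Coriolis force deflects motion to the right, so the geostrophic wind blows 90° to the right of the pressure-gradient force (low pressure on the left).
Rotating 090° by 90° clockwise gives 180° — the wind blows toward the south.

180°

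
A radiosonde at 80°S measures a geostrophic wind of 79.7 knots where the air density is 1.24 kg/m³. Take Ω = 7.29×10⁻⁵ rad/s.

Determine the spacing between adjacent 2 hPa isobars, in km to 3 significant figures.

Coriolis parameter at 80°S:
f = 2Ω sin φ = 2 × 7.29×10⁻⁵ × sin 80° = 1.44×10⁻⁴ s⁻¹
Wind speed in SI: 79.7 knots = 41.0 m/s
Geostrophic balance rearranged: |∂P/∂n| = f ρ V_g
|∂P/∂n| = 1.44×10⁻⁴ × 1.24 × 41.0 = 7.30×10⁻³ Pa/m
Isobar spacing: Δn = ΔP/|∂P/∂n| = 200 Pa / 7.30×10⁻³ Pa/m = 27397 m ≈ 27.4 km

27.4 km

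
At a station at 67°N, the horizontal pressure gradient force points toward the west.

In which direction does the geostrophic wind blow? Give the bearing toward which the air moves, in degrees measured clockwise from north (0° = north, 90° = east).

000°

The pressure-gradient force points toward the west (bearing 270°).
Geostrophic balance: in the Northern Hemisphere the Coriolis force deflects motion to the right, so the geostrophic wind blows 90° to the right of the pressure-gradient force (low pressure on the left).
Rotating 270° by 90° clockwise gives 000° — the wind blows toward the north.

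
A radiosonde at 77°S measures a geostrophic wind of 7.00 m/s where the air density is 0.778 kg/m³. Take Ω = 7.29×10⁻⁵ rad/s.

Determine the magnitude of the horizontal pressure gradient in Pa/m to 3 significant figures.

7.74×10⁻⁴ Pa/m

Coriolis parameter at 77°S:
f = 2Ω sin φ = 2 × 7.29×10⁻⁵ × sin 77° = 1.42×10⁻⁴ s⁻¹
Geostrophic balance rearranged: |∂P/∂n| = f ρ V_g
|∂P/∂n| = 1.42×10⁻⁴ × 0.778 × 7.00 = 7.74×10⁻⁴ Pa/m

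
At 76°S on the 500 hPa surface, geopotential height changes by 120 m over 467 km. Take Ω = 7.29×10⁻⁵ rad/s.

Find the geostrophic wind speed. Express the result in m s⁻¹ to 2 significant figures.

Coriolis parameter at 76°S:
f = 2Ω sin φ = 2 × 7.29×10⁻⁵ × sin 76° = 1.41×10⁻⁴ s⁻¹
Height gradient: |∂Z/∂n| = 120 m / 467000 m = 2.57×10⁻⁴
On a pressure surface, geostrophic balance gives V_g = (g/f)|∂Z/∂n|:
V_g = 9.81 × 2.57×10⁻⁴ / 1.41×10⁻⁴ = 17.8 m/s

18 m s⁻¹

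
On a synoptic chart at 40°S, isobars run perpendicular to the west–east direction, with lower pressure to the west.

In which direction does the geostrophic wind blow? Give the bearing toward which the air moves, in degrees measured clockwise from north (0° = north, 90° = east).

180°

The pressure-gradient force points toward the west (bearing 270°).
Geostrophic balance: in the Southern Hemisphere the Coriolis force deflects motion to the left, so the geostrophic wind blows 90° to the left of the pressure-gradient force (low pressure on the right).
Rotating 270° by 90° counterclockwise gives 180° — the wind blows toward the south.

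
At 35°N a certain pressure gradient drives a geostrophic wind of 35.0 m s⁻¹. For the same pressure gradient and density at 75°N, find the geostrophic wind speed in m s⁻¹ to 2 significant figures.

21 m s⁻¹

With the same pressure gradient and density, V_g ∝ 1/f ∝ 1/sin φ.
V₂ = V₁ · sin φ₁ / sin φ₂ = 35.0 × sin 35° / sin 75°
V₂ = 35.0 × 0.5736/0.9659 = 21 m s⁻¹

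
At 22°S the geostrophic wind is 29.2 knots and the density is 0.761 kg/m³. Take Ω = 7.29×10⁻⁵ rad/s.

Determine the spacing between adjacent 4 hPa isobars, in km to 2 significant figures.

640 km

Coriolis parameter at 22°S:
f = 2Ω sin φ = 2 × 7.29×10⁻⁵ × sin 22° = 5.46×10⁻⁵ s⁻¹
Wind speed in SI: 29.2 knots = 15.0 m/s
Geostrophic balance rearranged: |∂P/∂n| = f ρ V_g
|∂P/∂n| = 5.46×10⁻⁵ × 0.761 × 15.0 = 6.24×10⁻⁴ Pa/m
Isobar spacing: Δn = ΔP/|∂P/∂n| = 400 Pa / 6.24×10⁻⁴ Pa/m = 640651 m ≈ 640 km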